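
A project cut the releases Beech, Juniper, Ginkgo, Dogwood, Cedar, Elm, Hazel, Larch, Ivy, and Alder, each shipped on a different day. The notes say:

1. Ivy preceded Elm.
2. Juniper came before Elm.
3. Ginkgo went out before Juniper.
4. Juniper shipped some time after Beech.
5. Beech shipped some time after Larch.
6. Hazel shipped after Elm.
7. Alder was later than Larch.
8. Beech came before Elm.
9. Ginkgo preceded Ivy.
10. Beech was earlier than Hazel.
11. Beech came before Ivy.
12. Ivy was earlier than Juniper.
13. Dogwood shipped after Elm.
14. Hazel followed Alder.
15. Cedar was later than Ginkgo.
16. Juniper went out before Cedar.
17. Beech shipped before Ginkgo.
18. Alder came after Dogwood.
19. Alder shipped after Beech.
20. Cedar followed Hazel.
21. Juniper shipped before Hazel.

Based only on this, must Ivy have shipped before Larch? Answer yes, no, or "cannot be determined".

Tracing the constraints gives Larch → Beech → Ivy, so Larch must come before Ivy.
That means Ivy cannot be before Larch.

no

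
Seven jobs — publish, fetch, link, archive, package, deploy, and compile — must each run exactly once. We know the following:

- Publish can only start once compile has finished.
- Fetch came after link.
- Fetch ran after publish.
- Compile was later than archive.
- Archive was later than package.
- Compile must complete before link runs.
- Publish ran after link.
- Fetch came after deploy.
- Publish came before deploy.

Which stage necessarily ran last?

fetch

Every other stage has a chain of constraints placing it before fetch, so fetch is last.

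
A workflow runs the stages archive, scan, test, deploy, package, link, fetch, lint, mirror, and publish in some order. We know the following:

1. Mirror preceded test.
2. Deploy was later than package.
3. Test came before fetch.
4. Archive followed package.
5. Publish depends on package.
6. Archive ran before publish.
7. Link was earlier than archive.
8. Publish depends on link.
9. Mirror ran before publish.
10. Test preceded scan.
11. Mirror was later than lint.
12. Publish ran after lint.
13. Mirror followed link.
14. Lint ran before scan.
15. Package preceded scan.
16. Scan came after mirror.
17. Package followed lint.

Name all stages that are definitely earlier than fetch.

link, lint, mirror, test

Directly stated before fetch: test.
Link reaches fetch via link → mirror → test → fetch.
Lint reaches fetch via lint → mirror → test → fetch.
Mirror reaches fetch via mirror → test → fetch.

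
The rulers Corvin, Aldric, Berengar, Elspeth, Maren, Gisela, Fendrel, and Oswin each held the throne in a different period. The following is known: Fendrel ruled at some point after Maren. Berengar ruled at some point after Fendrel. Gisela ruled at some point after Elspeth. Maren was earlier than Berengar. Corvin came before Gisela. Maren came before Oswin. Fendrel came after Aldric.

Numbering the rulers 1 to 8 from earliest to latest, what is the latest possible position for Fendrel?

7

Fendrel must come before Berengar — 1 ruler forced after them.
Everything else can be placed before Fendrel in some valid order, so Fendrel can sit as late as position 8 − 1 = 7.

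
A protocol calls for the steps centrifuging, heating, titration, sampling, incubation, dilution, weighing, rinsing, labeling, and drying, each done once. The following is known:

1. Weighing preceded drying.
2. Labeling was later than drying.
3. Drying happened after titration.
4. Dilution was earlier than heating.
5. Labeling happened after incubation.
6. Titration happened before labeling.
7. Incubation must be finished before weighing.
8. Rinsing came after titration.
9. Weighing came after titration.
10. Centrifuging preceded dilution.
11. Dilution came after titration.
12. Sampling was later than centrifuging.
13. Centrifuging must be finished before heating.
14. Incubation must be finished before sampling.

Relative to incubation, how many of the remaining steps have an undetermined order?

5

Forced after incubation: drying, labeling, sampling, and weighing.
That leaves centrifuging, dilution, heating, rinsing, and titration with no forced order relative to incubation — 5.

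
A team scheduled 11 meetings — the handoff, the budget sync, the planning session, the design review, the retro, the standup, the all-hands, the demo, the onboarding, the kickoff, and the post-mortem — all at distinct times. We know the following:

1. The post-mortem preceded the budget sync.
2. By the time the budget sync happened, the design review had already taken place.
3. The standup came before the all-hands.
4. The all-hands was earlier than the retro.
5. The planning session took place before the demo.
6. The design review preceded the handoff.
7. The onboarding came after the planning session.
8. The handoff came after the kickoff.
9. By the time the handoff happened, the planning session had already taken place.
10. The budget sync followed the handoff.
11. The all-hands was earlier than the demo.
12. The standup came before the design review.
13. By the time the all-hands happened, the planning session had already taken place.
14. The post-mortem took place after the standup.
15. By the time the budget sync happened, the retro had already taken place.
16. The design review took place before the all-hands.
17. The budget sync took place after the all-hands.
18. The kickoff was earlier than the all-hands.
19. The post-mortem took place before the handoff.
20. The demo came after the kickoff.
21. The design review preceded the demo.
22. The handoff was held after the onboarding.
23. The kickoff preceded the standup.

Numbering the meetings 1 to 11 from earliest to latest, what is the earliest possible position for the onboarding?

The planning session must come before the onboarding — 1 forced predecessor.
Nothing else is forced ahead of the onboarding, so its earliest slot is position 1 + 1 = 2.

2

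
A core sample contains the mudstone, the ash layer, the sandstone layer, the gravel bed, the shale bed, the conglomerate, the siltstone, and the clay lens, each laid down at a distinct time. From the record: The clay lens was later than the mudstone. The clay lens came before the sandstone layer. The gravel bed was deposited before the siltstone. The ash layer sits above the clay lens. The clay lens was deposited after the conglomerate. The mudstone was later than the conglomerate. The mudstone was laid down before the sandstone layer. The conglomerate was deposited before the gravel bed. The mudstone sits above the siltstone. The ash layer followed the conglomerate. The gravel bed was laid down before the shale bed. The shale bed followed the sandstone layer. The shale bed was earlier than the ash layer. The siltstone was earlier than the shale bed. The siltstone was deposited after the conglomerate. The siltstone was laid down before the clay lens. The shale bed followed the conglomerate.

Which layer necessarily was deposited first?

the conglomerate

The conglomerate has a chain of constraints placing it before every other layer, so the conglomerate must be first.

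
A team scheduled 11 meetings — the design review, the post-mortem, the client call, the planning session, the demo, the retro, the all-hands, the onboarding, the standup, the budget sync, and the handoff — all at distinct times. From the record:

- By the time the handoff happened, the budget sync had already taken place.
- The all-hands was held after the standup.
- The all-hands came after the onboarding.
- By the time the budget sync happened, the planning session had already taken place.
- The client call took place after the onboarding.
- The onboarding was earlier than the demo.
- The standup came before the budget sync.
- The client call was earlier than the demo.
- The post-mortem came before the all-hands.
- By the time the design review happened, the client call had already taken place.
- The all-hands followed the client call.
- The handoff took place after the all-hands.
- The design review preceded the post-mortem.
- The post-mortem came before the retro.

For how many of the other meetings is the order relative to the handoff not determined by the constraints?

2

Forced before the handoff: the all-hands, the budget sync, the client call, the design review, the onboarding, the planning session, the post-mortem, and the standup.
That leaves the demo and the retro with no forced order relative to the handoff — 2.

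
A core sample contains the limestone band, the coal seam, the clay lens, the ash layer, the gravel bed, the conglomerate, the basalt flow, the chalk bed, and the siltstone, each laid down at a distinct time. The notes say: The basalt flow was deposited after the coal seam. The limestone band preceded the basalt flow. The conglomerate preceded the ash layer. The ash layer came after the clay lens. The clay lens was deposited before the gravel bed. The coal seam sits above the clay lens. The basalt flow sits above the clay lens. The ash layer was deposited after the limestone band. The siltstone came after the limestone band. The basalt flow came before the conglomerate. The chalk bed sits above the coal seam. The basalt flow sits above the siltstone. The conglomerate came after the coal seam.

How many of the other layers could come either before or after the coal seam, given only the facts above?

Forced before the coal seam: the clay lens; forced after the coal seam: the ash layer, the basalt flow, the chalk bed, and the conglomerate.
That leaves the gravel bed, the limestone band, and the siltstone with no forced order relative to the coal seam — 3.

3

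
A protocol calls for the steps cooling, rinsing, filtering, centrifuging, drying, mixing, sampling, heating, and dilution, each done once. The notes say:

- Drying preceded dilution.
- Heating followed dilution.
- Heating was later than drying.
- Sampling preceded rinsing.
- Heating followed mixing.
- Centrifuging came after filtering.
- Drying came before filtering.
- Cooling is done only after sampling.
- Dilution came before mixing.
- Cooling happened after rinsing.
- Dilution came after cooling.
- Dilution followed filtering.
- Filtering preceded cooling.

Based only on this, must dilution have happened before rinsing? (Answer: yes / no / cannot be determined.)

Tracing the constraints gives rinsing → cooling → dilution, so rinsing must come before dilution.
That means dilution cannot be before rinsing.

no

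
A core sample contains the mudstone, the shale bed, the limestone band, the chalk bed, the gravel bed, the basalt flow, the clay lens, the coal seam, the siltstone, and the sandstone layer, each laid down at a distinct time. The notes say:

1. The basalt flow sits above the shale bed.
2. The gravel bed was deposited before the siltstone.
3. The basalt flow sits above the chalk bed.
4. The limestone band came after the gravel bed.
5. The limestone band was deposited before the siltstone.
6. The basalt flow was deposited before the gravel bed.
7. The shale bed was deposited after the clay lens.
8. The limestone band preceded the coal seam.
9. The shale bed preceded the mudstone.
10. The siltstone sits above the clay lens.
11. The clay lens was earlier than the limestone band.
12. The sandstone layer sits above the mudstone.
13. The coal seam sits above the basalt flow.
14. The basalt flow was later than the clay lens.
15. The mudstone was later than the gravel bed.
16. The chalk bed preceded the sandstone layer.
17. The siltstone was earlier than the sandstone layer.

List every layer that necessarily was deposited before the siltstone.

the basalt flow, the chalk bed, the clay lens, the gravel bed, the limestone band, the shale bed

Directly stated before the siltstone: the clay lens, the gravel bed, and the limestone band.
The basalt flow reaches the siltstone via the basalt flow → the gravel bed → the siltstone.
The chalk bed reaches the siltstone via the chalk bed → the basalt flow → the gravel bed → the siltstone.
The shale bed reaches the siltstone via the shale bed → the basalt flow → the gravel bed → the siltstone.
No chain forces the sandstone layer (or any of the others) ahead of the siltstone.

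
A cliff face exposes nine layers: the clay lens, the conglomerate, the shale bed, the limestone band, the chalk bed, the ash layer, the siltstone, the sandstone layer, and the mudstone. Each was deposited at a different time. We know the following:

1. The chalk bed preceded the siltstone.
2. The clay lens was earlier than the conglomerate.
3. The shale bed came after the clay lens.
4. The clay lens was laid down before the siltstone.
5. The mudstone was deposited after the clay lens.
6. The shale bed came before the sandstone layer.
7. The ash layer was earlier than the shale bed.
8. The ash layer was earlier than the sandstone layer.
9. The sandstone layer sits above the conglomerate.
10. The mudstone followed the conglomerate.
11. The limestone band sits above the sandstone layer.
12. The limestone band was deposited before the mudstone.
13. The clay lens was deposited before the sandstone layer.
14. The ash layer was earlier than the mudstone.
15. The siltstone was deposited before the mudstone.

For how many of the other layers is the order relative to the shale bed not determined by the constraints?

3

Forced before the shale bed: the ash layer and the clay lens; forced after the shale bed: the limestone band, the mudstone, and the sandstone layer.
That leaves the chalk bed, the conglomerate, and the siltstone with no forced order relative to the shale bed — 3.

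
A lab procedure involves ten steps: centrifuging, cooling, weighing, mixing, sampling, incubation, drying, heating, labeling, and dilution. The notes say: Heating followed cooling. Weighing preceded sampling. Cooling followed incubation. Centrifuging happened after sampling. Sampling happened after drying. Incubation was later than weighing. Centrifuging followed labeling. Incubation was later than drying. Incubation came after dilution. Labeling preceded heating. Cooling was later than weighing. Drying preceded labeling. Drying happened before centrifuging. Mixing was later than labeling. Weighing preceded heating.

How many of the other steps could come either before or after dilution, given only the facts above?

Forced after dilution: cooling, heating, and incubation.
That leaves centrifuging, drying, labeling, mixing, sampling, and weighing with no forced order relative to dilution — 6.

6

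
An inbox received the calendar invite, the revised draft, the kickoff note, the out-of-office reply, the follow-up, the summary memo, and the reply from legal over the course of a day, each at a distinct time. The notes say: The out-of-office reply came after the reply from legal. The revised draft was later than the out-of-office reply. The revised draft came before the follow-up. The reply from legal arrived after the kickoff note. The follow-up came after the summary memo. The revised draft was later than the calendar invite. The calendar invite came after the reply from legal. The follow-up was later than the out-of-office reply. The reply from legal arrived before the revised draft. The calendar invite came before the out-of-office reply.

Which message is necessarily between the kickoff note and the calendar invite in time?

Tracing the constraints gives the kickoff note → the reply from legal → the calendar invite, so the reply from legal sits after the kickoff note and before the calendar invite.
No other message is forced both after the kickoff note and before the calendar invite.

the reply from legal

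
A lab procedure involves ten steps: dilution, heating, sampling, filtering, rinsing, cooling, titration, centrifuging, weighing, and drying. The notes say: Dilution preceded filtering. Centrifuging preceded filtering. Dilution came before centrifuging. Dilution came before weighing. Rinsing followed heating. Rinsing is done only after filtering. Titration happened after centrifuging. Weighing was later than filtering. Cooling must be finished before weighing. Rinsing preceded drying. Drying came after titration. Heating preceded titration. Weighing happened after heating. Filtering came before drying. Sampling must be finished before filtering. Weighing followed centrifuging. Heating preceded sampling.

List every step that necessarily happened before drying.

Directly stated before drying: filtering, rinsing, and titration.
Centrifuging reaches drying via centrifuging → titration → drying.
Dilution reaches drying via dilution → filtering → drying.
Heating reaches drying via heating → rinsing → drying.
Likewise sampling reaches drying by chaining the stated constraints.

centrifuging, dilution, filtering, heating, rinsing, sampling, titration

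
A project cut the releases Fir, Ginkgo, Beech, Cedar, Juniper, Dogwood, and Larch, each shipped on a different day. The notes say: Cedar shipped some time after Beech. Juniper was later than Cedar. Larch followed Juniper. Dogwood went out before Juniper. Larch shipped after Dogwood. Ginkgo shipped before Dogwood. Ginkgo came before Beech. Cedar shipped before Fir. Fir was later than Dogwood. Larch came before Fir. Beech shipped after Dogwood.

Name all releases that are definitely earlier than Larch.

Directly stated before Larch: Dogwood and Juniper.
Beech reaches Larch via Beech → Cedar → Juniper → Larch.
Cedar reaches Larch via Cedar → Juniper → Larch.
Ginkgo reaches Larch via Ginkgo → Dogwood → Larch.
No chain forces Fir ahead of Larch.

Beech, Cedar, Dogwood, Ginkgo, Juniper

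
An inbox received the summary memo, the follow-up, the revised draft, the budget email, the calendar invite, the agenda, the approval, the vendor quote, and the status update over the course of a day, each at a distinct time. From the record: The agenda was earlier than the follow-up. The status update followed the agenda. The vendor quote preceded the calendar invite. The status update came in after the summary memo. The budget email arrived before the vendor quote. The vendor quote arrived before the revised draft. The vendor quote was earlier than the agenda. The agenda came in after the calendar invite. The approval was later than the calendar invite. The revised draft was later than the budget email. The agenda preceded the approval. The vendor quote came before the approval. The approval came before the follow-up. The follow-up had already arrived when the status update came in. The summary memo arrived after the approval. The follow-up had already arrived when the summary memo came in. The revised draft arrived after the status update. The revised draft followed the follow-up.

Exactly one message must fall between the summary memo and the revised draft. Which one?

the status update

Tracing the constraints gives the summary memo → the status update → the revised draft, so the status update sits after the summary memo and before the revised draft.
No other message is forced both after the summary memo and before the revised draft.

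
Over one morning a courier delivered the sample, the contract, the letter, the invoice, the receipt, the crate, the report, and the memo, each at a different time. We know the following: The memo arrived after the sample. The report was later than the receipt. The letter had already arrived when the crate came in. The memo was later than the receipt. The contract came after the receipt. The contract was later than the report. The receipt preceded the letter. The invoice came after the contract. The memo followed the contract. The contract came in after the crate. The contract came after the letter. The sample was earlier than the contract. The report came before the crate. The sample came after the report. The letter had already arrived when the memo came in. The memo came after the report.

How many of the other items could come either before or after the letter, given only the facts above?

2

Forced before the letter: the receipt; forced after the letter: the contract, the crate, the invoice, and the memo.
That leaves the report and the sample with no forced order relative to the letter — 2.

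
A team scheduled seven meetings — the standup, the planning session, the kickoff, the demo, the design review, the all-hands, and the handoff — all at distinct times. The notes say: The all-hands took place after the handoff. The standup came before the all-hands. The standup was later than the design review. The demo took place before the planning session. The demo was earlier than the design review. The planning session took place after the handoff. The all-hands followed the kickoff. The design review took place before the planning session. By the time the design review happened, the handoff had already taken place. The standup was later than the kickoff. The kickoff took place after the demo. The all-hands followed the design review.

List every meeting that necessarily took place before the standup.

the demo, the design review, the handoff, the kickoff

Directly stated before the standup: the design review and the kickoff.
The demo reaches the standup via the demo → the design review → the standup.
The handoff reaches the standup via the handoff → the design review → the standup.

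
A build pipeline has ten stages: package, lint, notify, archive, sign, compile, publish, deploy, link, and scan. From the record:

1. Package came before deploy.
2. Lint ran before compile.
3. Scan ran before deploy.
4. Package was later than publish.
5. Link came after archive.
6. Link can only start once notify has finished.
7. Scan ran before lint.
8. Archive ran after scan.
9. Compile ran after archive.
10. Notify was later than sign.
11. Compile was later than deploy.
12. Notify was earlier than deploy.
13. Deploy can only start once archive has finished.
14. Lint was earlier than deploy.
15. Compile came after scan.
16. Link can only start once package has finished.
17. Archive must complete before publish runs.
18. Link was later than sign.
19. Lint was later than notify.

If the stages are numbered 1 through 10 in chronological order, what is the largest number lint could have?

Lint must come before compile and deploy — 2 stages forced after it.
Everything else can be placed before lint in some valid order, so lint can sit as late as position 10 − 2 = 8.

8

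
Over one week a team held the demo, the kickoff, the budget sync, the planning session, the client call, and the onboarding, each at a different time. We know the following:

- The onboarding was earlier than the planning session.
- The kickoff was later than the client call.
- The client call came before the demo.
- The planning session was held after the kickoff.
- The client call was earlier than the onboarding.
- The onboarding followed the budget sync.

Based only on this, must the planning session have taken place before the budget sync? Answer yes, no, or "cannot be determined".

no

Tracing the constraints gives the budget sync → the onboarding → the planning session, so the budget sync must come before the planning session.
That means the planning session cannot be before the budget sync.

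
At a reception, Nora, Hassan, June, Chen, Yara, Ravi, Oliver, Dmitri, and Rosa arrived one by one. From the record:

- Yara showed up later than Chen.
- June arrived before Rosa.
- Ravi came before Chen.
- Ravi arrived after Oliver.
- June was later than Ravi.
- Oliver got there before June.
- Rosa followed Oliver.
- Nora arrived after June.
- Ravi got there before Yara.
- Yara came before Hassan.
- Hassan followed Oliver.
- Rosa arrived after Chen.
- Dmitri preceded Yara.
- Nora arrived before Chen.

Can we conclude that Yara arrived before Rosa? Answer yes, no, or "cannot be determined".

No chain of stated constraints runs from Yara to Rosa, and none runs from Rosa to Yara either.
So the relative order of Yara and Rosa is not fixed by the given facts.

cannot be determined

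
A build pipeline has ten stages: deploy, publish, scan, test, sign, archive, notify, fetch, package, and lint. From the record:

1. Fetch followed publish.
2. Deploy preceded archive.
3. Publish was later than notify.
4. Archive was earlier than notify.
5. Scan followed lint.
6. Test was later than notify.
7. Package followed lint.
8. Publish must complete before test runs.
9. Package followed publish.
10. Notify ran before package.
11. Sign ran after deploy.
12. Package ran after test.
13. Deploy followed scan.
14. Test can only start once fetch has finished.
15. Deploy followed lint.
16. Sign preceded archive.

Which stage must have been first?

Lint has a chain of constraints placing it before every other stage, so lint must be first.

lint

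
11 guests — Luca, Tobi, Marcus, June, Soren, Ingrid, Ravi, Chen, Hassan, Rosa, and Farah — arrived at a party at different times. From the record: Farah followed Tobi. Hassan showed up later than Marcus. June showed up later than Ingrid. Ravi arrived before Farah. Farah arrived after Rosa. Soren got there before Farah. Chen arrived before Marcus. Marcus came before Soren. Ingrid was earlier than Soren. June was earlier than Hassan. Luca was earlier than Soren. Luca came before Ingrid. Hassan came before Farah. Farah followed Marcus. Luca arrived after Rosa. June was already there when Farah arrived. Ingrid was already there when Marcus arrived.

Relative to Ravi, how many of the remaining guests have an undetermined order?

9

Forced after Ravi: Farah.
That leaves Chen, Hassan, Ingrid, June, Luca, Marcus, Rosa, Soren, and Tobi with no forced order relative to Ravi — 9.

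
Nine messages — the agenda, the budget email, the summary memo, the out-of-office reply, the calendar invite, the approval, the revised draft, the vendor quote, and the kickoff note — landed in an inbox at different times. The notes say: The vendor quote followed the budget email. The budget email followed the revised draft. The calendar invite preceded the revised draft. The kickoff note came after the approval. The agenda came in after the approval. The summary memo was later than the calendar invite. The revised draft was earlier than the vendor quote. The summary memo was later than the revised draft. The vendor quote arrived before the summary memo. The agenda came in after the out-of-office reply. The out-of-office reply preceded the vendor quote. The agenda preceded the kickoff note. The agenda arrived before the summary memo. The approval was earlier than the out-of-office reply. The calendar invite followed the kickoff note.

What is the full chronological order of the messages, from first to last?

the approval, the out-of-office reply, the agenda, the kickoff note, the calendar invite, the revised draft, the budget email, the vendor quote, the summary memo

The constraints fix every adjacent pair, so only one ordering works:
the approval → the out-of-office reply → the agenda → the kickoff note → the calendar invite → the revised draft → the budget email → the vendor quote → the summary memo.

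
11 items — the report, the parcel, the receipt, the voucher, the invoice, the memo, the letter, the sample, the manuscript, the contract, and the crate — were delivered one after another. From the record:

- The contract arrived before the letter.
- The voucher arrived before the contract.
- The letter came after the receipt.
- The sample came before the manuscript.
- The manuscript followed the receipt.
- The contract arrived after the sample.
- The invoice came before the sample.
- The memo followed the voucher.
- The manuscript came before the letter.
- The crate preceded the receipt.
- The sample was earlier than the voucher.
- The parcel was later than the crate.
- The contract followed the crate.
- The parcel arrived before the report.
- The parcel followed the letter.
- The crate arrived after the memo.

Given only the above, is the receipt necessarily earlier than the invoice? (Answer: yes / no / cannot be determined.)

Tracing the constraints gives the invoice → the sample → the voucher → the memo → the crate → the receipt, so the invoice must come before the receipt.
That means the receipt cannot be before the invoice.

no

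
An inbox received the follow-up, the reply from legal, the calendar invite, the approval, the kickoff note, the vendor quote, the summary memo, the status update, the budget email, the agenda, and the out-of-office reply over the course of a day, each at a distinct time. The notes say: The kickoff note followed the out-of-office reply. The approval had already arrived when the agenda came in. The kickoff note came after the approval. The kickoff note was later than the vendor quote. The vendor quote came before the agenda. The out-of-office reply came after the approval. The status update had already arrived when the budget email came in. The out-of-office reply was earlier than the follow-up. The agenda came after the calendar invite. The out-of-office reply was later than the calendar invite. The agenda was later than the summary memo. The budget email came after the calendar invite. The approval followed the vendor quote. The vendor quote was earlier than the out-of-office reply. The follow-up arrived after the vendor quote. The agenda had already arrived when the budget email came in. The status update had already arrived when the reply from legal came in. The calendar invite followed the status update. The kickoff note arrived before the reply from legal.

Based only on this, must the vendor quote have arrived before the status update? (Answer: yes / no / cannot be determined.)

cannot be determined

No chain of stated constraints runs from the vendor quote to the status update, and none runs from the status update to the vendor quote either.
So the relative order of the vendor quote and the status update is not fixed by the given facts.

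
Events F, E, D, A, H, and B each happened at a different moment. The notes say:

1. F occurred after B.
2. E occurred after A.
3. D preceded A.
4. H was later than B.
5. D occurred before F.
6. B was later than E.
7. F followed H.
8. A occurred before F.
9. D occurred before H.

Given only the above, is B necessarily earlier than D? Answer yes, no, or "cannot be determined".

Tracing the constraints gives D → A → E → B, so D must come before B.
That means B cannot be before D.

no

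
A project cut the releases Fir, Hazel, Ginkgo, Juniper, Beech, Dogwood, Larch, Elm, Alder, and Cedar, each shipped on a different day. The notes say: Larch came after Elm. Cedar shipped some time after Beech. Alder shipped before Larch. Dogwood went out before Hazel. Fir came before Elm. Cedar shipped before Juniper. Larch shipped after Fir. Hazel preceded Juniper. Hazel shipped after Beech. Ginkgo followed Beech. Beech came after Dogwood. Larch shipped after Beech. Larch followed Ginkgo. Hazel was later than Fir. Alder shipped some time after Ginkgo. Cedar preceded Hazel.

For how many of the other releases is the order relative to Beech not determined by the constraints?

Forced before Beech: Dogwood; forced after Beech: Alder, Cedar, Ginkgo, Hazel, Juniper, and Larch.
That leaves Elm and Fir with no forced order relative to Beech — 2.

2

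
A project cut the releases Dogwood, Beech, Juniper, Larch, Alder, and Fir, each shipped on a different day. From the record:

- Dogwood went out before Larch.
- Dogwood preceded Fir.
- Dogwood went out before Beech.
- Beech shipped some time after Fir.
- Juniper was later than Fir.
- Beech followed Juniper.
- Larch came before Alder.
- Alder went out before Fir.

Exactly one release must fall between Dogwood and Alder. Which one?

Tracing the constraints gives Dogwood → Larch → Alder, so Larch sits after Dogwood and before Alder.
No other release is forced both after Dogwood and before Alder.

Larch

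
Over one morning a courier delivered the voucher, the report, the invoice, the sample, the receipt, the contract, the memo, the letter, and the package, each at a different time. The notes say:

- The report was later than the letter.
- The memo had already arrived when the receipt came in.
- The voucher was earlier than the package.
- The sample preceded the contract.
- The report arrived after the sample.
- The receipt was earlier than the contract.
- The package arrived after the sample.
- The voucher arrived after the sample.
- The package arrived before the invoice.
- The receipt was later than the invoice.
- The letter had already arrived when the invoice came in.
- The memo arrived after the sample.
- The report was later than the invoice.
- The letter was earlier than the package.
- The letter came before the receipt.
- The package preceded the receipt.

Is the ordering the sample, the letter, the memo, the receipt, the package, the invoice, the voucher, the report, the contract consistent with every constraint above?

The constraints require the voucher before the package, but in the proposed sequence the package appears ahead of the voucher. That one violation is enough.

no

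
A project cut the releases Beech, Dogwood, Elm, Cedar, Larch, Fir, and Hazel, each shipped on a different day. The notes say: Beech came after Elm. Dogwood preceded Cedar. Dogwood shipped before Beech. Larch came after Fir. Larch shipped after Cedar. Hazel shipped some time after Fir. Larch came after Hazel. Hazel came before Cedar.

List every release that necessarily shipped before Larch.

Directly stated before Larch: Cedar, Fir, and Hazel.
Dogwood reaches Larch via Dogwood → Cedar → Larch.
No chain forces Beech (or any of the others) ahead of Larch.

Cedar, Dogwood, Fir, Hazel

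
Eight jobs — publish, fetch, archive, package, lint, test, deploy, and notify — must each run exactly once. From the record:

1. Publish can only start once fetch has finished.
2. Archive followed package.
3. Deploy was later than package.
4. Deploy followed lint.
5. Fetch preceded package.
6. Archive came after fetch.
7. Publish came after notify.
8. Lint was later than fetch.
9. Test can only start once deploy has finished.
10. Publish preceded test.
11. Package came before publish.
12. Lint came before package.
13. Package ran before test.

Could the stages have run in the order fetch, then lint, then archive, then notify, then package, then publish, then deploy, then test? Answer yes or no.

no

The constraints require package before archive, but in the proposed sequence archive appears ahead of package. That one violation is enough.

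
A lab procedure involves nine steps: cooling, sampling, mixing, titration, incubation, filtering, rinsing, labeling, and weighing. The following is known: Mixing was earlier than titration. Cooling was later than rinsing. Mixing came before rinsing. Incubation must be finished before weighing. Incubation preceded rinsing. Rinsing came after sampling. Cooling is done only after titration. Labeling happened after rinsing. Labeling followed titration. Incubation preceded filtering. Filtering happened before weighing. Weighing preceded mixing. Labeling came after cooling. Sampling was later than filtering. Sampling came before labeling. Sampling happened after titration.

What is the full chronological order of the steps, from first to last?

incubation, filtering, weighing, mixing, titration, sampling, rinsing, cooling, labeling

The constraints fix every adjacent pair, so only one ordering works:
incubation → filtering → weighing → mixing → titration → sampling → rinsing → cooling → labeling.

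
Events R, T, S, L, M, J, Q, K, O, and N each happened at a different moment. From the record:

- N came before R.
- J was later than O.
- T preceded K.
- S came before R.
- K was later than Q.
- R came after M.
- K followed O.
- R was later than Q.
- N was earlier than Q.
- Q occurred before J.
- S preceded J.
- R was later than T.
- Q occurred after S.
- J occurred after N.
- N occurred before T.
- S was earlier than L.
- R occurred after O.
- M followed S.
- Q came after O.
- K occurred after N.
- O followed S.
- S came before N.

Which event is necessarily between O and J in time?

Q

Tracing the constraints gives O → Q → J, so Q sits after O and before J.
No other event is forced both after O and before J.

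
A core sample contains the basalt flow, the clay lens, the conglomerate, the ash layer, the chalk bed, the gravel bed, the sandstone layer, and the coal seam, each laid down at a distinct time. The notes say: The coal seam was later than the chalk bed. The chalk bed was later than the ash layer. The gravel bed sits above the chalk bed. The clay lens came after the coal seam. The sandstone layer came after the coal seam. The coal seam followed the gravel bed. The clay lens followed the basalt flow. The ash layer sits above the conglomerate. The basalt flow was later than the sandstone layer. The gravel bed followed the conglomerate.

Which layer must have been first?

The conglomerate has a chain of constraints placing it before every other layer, so the conglomerate must be first.

the conglomerate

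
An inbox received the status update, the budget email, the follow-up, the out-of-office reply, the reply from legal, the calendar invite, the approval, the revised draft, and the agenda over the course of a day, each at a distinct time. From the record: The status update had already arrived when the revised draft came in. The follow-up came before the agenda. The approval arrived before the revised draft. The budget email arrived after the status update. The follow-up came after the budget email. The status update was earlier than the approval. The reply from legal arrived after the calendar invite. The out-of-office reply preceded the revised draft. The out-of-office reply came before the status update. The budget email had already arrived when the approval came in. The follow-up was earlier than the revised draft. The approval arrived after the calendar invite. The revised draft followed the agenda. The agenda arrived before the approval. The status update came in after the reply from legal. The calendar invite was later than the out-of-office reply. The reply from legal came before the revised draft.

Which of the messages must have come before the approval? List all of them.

the agenda, the budget email, the calendar invite, the follow-up, the out-of-office reply, the reply from legal, the status update

Directly stated before the approval: the agenda, the budget email, the calendar invite, and the status update.
The follow-up reaches the approval via the follow-up → the agenda → the approval.
The out-of-office reply reaches the approval via the out-of-office reply → the status update → the approval.
The reply from legal reaches the approval via the reply from legal → the status update → the approval.
No chain forces the revised draft ahead of the approval.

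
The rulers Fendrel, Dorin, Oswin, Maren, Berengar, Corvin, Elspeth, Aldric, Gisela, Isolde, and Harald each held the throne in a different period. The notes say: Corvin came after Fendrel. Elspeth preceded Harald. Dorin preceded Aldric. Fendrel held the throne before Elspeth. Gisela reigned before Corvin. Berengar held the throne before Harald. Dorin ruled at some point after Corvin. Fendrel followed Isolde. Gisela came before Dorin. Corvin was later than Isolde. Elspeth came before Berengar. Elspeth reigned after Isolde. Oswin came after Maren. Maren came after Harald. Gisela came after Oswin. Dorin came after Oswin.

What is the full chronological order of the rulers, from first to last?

The constraints fix every adjacent pair, so only one ordering works:
Isolde → Fendrel → Elspeth → Berengar → Harald → Maren → Oswin → Gisela → Corvin → Dorin → Aldric.

Isolde, Fendrel, Elspeth, Berengar, Harald, Maren, Oswin, Gisela, Corvin, Dorin, Aldric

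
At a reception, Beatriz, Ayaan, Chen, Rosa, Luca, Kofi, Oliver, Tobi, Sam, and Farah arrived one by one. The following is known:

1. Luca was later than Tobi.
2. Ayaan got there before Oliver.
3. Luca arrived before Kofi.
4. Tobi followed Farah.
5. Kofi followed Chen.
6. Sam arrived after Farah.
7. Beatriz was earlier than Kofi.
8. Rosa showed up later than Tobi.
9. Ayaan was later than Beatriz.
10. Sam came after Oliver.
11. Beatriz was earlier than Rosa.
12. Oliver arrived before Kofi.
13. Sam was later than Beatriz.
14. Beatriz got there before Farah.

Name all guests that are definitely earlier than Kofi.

Directly stated before Kofi: Beatriz, Chen, Luca, and Oliver.
Ayaan reaches Kofi via Ayaan → Oliver → Kofi.
Farah reaches Kofi via Farah → Tobi → Luca → Kofi.
Tobi reaches Kofi via Tobi → Luca → Kofi.
No chain forces Rosa (or any of the others) ahead of Kofi.

Ayaan, Beatriz, Chen, Farah, Luca, Oliver, Tobi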